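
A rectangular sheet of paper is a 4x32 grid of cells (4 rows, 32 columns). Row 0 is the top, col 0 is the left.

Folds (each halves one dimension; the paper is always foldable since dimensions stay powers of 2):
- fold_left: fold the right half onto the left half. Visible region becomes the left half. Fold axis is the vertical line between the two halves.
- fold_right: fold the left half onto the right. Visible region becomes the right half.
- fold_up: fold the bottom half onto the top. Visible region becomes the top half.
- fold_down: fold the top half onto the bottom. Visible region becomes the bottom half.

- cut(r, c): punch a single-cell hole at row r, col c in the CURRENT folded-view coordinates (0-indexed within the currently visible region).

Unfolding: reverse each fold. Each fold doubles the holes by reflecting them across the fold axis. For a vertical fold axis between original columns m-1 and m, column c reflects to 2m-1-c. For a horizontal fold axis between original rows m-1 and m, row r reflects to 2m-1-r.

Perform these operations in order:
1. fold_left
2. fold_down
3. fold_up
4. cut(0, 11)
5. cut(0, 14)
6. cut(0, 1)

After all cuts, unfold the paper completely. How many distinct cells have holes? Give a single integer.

Answer: 24

Derivation:
Op 1 fold_left: fold axis v@16; visible region now rows[0,4) x cols[0,16) = 4x16
Op 2 fold_down: fold axis h@2; visible region now rows[2,4) x cols[0,16) = 2x16
Op 3 fold_up: fold axis h@3; visible region now rows[2,3) x cols[0,16) = 1x16
Op 4 cut(0, 11): punch at orig (2,11); cuts so far [(2, 11)]; region rows[2,3) x cols[0,16) = 1x16
Op 5 cut(0, 14): punch at orig (2,14); cuts so far [(2, 11), (2, 14)]; region rows[2,3) x cols[0,16) = 1x16
Op 6 cut(0, 1): punch at orig (2,1); cuts so far [(2, 1), (2, 11), (2, 14)]; region rows[2,3) x cols[0,16) = 1x16
Unfold 1 (reflect across h@3): 6 holes -> [(2, 1), (2, 11), (2, 14), (3, 1), (3, 11), (3, 14)]
Unfold 2 (reflect across h@2): 12 holes -> [(0, 1), (0, 11), (0, 14), (1, 1), (1, 11), (1, 14), (2, 1), (2, 11), (2, 14), (3, 1), (3, 11), (3, 14)]
Unfold 3 (reflect across v@16): 24 holes -> [(0, 1), (0, 11), (0, 14), (0, 17), (0, 20), (0, 30), (1, 1), (1, 11), (1, 14), (1, 17), (1, 20), (1, 30), (2, 1), (2, 11), (2, 14), (2, 17), (2, 20), (2, 30), (3, 1), (3, 11), (3, 14), (3, 17), (3, 20), (3, 30)]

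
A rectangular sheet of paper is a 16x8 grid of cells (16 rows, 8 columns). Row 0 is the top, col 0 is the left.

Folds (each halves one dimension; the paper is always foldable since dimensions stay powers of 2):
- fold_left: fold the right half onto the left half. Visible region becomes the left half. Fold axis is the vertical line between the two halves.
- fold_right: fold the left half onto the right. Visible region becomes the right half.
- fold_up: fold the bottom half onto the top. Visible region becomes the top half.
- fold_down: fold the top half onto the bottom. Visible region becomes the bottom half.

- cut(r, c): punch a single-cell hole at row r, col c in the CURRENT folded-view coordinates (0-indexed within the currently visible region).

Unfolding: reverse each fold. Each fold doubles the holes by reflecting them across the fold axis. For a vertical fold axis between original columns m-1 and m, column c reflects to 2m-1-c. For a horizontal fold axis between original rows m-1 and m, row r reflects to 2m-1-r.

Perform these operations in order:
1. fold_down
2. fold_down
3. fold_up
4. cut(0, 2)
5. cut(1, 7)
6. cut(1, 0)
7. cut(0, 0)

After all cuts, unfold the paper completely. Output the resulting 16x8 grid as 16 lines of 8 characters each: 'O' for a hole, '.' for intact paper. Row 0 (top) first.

Answer: O.O.....
O......O
O......O
O.O.....
O.O.....
O......O
O......O
O.O.....
O.O.....
O......O
O......O
O.O.....
O.O.....
O......O
O......O
O.O.....

Derivation:
Op 1 fold_down: fold axis h@8; visible region now rows[8,16) x cols[0,8) = 8x8
Op 2 fold_down: fold axis h@12; visible region now rows[12,16) x cols[0,8) = 4x8
Op 3 fold_up: fold axis h@14; visible region now rows[12,14) x cols[0,8) = 2x8
Op 4 cut(0, 2): punch at orig (12,2); cuts so far [(12, 2)]; region rows[12,14) x cols[0,8) = 2x8
Op 5 cut(1, 7): punch at orig (13,7); cuts so far [(12, 2), (13, 7)]; region rows[12,14) x cols[0,8) = 2x8
Op 6 cut(1, 0): punch at orig (13,0); cuts so far [(12, 2), (13, 0), (13, 7)]; region rows[12,14) x cols[0,8) = 2x8
Op 7 cut(0, 0): punch at orig (12,0); cuts so far [(12, 0), (12, 2), (13, 0), (13, 7)]; region rows[12,14) x cols[0,8) = 2x8
Unfold 1 (reflect across h@14): 8 holes -> [(12, 0), (12, 2), (13, 0), (13, 7), (14, 0), (14, 7), (15, 0), (15, 2)]
Unfold 2 (reflect across h@12): 16 holes -> [(8, 0), (8, 2), (9, 0), (9, 7), (10, 0), (10, 7), (11, 0), (11, 2), (12, 0), (12, 2), (13, 0), (13, 7), (14, 0), (14, 7), (15, 0), (15, 2)]
Unfold 3 (reflect across h@8): 32 holes -> [(0, 0), (0, 2), (1, 0), (1, 7), (2, 0), (2, 7), (3, 0), (3, 2), (4, 0), (4, 2), (5, 0), (5, 7), (6, 0), (6, 7), (7, 0), (7, 2), (8, 0), (8, 2), (9, 0), (9, 7), (10, 0), (10, 7), (11, 0), (11, 2), (12, 0), (12, 2), (13, 0), (13, 7), (14, 0), (14, 7), (15, 0), (15, 2)]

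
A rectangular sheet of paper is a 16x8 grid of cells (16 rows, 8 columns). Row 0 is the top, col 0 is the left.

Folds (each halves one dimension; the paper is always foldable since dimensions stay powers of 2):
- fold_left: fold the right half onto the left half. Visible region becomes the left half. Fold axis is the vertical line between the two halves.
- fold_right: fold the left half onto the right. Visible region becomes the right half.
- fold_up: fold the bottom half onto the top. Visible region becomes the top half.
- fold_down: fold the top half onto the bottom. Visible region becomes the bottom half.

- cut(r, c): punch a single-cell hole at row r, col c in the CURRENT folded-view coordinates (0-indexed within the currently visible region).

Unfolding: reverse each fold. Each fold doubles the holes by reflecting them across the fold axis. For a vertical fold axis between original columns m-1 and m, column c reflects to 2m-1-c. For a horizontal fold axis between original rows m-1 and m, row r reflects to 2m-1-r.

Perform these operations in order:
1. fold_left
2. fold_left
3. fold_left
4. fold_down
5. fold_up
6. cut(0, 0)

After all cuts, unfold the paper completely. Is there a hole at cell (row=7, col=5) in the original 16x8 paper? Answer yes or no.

Answer: yes

Derivation:
Op 1 fold_left: fold axis v@4; visible region now rows[0,16) x cols[0,4) = 16x4
Op 2 fold_left: fold axis v@2; visible region now rows[0,16) x cols[0,2) = 16x2
Op 3 fold_left: fold axis v@1; visible region now rows[0,16) x cols[0,1) = 16x1
Op 4 fold_down: fold axis h@8; visible region now rows[8,16) x cols[0,1) = 8x1
Op 5 fold_up: fold axis h@12; visible region now rows[8,12) x cols[0,1) = 4x1
Op 6 cut(0, 0): punch at orig (8,0); cuts so far [(8, 0)]; region rows[8,12) x cols[0,1) = 4x1
Unfold 1 (reflect across h@12): 2 holes -> [(8, 0), (15, 0)]
Unfold 2 (reflect across h@8): 4 holes -> [(0, 0), (7, 0), (8, 0), (15, 0)]
Unfold 3 (reflect across v@1): 8 holes -> [(0, 0), (0, 1), (7, 0), (7, 1), (8, 0), (8, 1), (15, 0), (15, 1)]
Unfold 4 (reflect across v@2): 16 holes -> [(0, 0), (0, 1), (0, 2), (0, 3), (7, 0), (7, 1), (7, 2), (7, 3), (8, 0), (8, 1), (8, 2), (8, 3), (15, 0), (15, 1), (15, 2), (15, 3)]
Unfold 5 (reflect across v@4): 32 holes -> [(0, 0), (0, 1), (0, 2), (0, 3), (0, 4), (0, 5), (0, 6), (0, 7), (7, 0), (7, 1), (7, 2), (7, 3), (7, 4), (7, 5), (7, 6), (7, 7), (8, 0), (8, 1), (8, 2), (8, 3), (8, 4), (8, 5), (8, 6), (8, 7), (15, 0), (15, 1), (15, 2), (15, 3), (15, 4), (15, 5), (15, 6), (15, 7)]
Holes: [(0, 0), (0, 1), (0, 2), (0, 3), (0, 4), (0, 5), (0, 6), (0, 7), (7, 0), (7, 1), (7, 2), (7, 3), (7, 4), (7, 5), (7, 6), (7, 7), (8, 0), (8, 1), (8, 2), (8, 3), (8, 4), (8, 5), (8, 6), (8, 7), (15, 0), (15, 1), (15, 2), (15, 3), (15, 4), (15, 5), (15, 6), (15, 7)]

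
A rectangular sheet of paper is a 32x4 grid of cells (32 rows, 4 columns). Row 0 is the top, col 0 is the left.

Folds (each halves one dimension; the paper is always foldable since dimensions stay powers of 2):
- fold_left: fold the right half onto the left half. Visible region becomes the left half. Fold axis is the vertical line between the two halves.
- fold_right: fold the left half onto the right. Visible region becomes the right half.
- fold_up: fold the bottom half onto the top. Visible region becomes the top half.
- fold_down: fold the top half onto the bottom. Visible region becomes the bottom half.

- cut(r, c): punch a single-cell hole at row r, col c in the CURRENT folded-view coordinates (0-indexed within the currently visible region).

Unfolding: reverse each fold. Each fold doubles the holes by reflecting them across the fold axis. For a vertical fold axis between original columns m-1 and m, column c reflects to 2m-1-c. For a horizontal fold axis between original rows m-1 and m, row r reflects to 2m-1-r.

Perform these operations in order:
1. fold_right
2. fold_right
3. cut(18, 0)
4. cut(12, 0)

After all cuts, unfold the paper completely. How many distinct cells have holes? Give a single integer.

Answer: 8

Derivation:
Op 1 fold_right: fold axis v@2; visible region now rows[0,32) x cols[2,4) = 32x2
Op 2 fold_right: fold axis v@3; visible region now rows[0,32) x cols[3,4) = 32x1
Op 3 cut(18, 0): punch at orig (18,3); cuts so far [(18, 3)]; region rows[0,32) x cols[3,4) = 32x1
Op 4 cut(12, 0): punch at orig (12,3); cuts so far [(12, 3), (18, 3)]; region rows[0,32) x cols[3,4) = 32x1
Unfold 1 (reflect across v@3): 4 holes -> [(12, 2), (12, 3), (18, 2), (18, 3)]
Unfold 2 (reflect across v@2): 8 holes -> [(12, 0), (12, 1), (12, 2), (12, 3), (18, 0), (18, 1), (18, 2), (18, 3)]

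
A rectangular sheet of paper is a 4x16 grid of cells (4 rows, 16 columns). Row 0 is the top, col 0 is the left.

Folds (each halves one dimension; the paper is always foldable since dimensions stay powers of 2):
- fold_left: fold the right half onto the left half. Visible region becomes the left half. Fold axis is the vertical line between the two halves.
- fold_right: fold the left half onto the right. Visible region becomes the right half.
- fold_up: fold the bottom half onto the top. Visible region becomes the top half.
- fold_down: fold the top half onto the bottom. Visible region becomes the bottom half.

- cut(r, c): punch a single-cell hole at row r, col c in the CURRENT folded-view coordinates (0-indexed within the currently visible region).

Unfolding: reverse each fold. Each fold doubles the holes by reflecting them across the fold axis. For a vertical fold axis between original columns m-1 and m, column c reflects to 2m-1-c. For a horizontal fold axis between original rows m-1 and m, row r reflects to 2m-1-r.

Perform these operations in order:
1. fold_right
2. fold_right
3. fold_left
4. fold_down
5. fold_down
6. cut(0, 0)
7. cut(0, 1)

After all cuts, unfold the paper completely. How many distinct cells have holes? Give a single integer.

Answer: 64

Derivation:
Op 1 fold_right: fold axis v@8; visible region now rows[0,4) x cols[8,16) = 4x8
Op 2 fold_right: fold axis v@12; visible region now rows[0,4) x cols[12,16) = 4x4
Op 3 fold_left: fold axis v@14; visible region now rows[0,4) x cols[12,14) = 4x2
Op 4 fold_down: fold axis h@2; visible region now rows[2,4) x cols[12,14) = 2x2
Op 5 fold_down: fold axis h@3; visible region now rows[3,4) x cols[12,14) = 1x2
Op 6 cut(0, 0): punch at orig (3,12); cuts so far [(3, 12)]; region rows[3,4) x cols[12,14) = 1x2
Op 7 cut(0, 1): punch at orig (3,13); cuts so far [(3, 12), (3, 13)]; region rows[3,4) x cols[12,14) = 1x2
Unfold 1 (reflect across h@3): 4 holes -> [(2, 12), (2, 13), (3, 12), (3, 13)]
Unfold 2 (reflect across h@2): 8 holes -> [(0, 12), (0, 13), (1, 12), (1, 13), (2, 12), (2, 13), (3, 12), (3, 13)]
Unfold 3 (reflect across v@14): 16 holes -> [(0, 12), (0, 13), (0, 14), (0, 15), (1, 12), (1, 13), (1, 14), (1, 15), (2, 12), (2, 13), (2, 14), (2, 15), (3, 12), (3, 13), (3, 14), (3, 15)]
Unfold 4 (reflect across v@12): 32 holes -> [(0, 8), (0, 9), (0, 10), (0, 11), (0, 12), (0, 13), (0, 14), (0, 15), (1, 8), (1, 9), (1, 10), (1, 11), (1, 12), (1, 13), (1, 14), (1, 15), (2, 8), (2, 9), (2, 10), (2, 11), (2, 12), (2, 13), (2, 14), (2, 15), (3, 8), (3, 9), (3, 10), (3, 11), (3, 12), (3, 13), (3, 14), (3, 15)]
Unfold 5 (reflect across v@8): 64 holes -> [(0, 0), (0, 1), (0, 2), (0, 3), (0, 4), (0, 5), (0, 6), (0, 7), (0, 8), (0, 9), (0, 10), (0, 11), (0, 12), (0, 13), (0, 14), (0, 15), (1, 0), (1, 1), (1, 2), (1, 3), (1, 4), (1, 5), (1, 6), (1, 7), (1, 8), (1, 9), (1, 10), (1, 11), (1, 12), (1, 13), (1, 14), (1, 15), (2, 0), (2, 1), (2, 2), (2, 3), (2, 4), (2, 5), (2, 6), (2, 7), (2, 8), (2, 9), (2, 10), (2, 11), (2, 12), (2, 13), (2, 14), (2, 15), (3, 0), (3, 1), (3, 2), (3, 3), (3, 4), (3, 5), (3, 6), (3, 7), (3, 8), (3, 9), (3, 10), (3, 11), (3, 12), (3, 13), (3, 14), (3, 15)]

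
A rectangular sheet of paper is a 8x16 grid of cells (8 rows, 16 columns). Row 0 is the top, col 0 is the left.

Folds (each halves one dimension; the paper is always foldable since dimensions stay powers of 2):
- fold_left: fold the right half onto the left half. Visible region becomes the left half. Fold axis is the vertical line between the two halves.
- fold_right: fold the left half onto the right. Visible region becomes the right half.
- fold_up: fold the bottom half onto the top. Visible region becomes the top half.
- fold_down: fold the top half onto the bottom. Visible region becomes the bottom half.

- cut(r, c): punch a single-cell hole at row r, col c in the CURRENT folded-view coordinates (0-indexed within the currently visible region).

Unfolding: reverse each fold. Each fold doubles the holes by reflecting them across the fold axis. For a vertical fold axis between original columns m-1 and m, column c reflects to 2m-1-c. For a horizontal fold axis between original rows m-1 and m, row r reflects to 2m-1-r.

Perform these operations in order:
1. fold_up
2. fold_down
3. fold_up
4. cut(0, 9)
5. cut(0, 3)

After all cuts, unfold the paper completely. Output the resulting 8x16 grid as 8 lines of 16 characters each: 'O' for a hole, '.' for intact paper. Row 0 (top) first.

Op 1 fold_up: fold axis h@4; visible region now rows[0,4) x cols[0,16) = 4x16
Op 2 fold_down: fold axis h@2; visible region now rows[2,4) x cols[0,16) = 2x16
Op 3 fold_up: fold axis h@3; visible region now rows[2,3) x cols[0,16) = 1x16
Op 4 cut(0, 9): punch at orig (2,9); cuts so far [(2, 9)]; region rows[2,3) x cols[0,16) = 1x16
Op 5 cut(0, 3): punch at orig (2,3); cuts so far [(2, 3), (2, 9)]; region rows[2,3) x cols[0,16) = 1x16
Unfold 1 (reflect across h@3): 4 holes -> [(2, 3), (2, 9), (3, 3), (3, 9)]
Unfold 2 (reflect across h@2): 8 holes -> [(0, 3), (0, 9), (1, 3), (1, 9), (2, 3), (2, 9), (3, 3), (3, 9)]
Unfold 3 (reflect across h@4): 16 holes -> [(0, 3), (0, 9), (1, 3), (1, 9), (2, 3), (2, 9), (3, 3), (3, 9), (4, 3), (4, 9), (5, 3), (5, 9), (6, 3), (6, 9), (7, 3), (7, 9)]

Answer: ...O.....O......
...O.....O......
...O.....O......
...O.....O......
...O.....O......
...O.....O......
...O.....O......
...O.....O......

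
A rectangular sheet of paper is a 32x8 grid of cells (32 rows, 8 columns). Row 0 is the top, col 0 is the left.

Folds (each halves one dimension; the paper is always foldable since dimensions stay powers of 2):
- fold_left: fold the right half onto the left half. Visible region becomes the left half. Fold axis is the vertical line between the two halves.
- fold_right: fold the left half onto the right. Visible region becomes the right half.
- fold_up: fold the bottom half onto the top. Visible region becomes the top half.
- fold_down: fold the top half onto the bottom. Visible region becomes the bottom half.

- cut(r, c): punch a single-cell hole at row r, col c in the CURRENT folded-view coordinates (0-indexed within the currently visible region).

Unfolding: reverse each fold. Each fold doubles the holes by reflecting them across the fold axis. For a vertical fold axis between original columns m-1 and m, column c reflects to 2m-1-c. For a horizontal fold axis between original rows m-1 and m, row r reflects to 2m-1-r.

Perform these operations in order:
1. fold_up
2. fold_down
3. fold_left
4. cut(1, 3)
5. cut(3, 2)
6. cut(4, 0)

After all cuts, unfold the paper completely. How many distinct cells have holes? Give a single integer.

Op 1 fold_up: fold axis h@16; visible region now rows[0,16) x cols[0,8) = 16x8
Op 2 fold_down: fold axis h@8; visible region now rows[8,16) x cols[0,8) = 8x8
Op 3 fold_left: fold axis v@4; visible region now rows[8,16) x cols[0,4) = 8x4
Op 4 cut(1, 3): punch at orig (9,3); cuts so far [(9, 3)]; region rows[8,16) x cols[0,4) = 8x4
Op 5 cut(3, 2): punch at orig (11,2); cuts so far [(9, 3), (11, 2)]; region rows[8,16) x cols[0,4) = 8x4
Op 6 cut(4, 0): punch at orig (12,0); cuts so far [(9, 3), (11, 2), (12, 0)]; region rows[8,16) x cols[0,4) = 8x4
Unfold 1 (reflect across v@4): 6 holes -> [(9, 3), (9, 4), (11, 2), (11, 5), (12, 0), (12, 7)]
Unfold 2 (reflect across h@8): 12 holes -> [(3, 0), (3, 7), (4, 2), (4, 5), (6, 3), (6, 4), (9, 3), (9, 4), (11, 2), (11, 5), (12, 0), (12, 7)]
Unfold 3 (reflect across h@16): 24 holes -> [(3, 0), (3, 7), (4, 2), (4, 5), (6, 3), (6, 4), (9, 3), (9, 4), (11, 2), (11, 5), (12, 0), (12, 7), (19, 0), (19, 7), (20, 2), (20, 5), (22, 3), (22, 4), (25, 3), (25, 4), (27, 2), (27, 5), (28, 0), (28, 7)]

Answer: 24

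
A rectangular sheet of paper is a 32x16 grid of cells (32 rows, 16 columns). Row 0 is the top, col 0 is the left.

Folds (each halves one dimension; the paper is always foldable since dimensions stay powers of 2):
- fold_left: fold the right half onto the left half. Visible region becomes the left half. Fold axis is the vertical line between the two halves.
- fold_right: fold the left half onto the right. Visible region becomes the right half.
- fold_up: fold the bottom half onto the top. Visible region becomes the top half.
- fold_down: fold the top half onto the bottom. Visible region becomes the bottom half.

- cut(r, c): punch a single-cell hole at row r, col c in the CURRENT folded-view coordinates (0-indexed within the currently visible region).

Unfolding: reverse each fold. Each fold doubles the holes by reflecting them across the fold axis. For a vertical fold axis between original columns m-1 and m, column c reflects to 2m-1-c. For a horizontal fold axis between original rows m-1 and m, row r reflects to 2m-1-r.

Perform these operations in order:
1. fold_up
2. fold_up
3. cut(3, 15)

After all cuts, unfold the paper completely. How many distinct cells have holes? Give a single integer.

Answer: 4

Derivation:
Op 1 fold_up: fold axis h@16; visible region now rows[0,16) x cols[0,16) = 16x16
Op 2 fold_up: fold axis h@8; visible region now rows[0,8) x cols[0,16) = 8x16
Op 3 cut(3, 15): punch at orig (3,15); cuts so far [(3, 15)]; region rows[0,8) x cols[0,16) = 8x16
Unfold 1 (reflect across h@8): 2 holes -> [(3, 15), (12, 15)]
Unfold 2 (reflect across h@16): 4 holes -> [(3, 15), (12, 15), (19, 15), (28, 15)]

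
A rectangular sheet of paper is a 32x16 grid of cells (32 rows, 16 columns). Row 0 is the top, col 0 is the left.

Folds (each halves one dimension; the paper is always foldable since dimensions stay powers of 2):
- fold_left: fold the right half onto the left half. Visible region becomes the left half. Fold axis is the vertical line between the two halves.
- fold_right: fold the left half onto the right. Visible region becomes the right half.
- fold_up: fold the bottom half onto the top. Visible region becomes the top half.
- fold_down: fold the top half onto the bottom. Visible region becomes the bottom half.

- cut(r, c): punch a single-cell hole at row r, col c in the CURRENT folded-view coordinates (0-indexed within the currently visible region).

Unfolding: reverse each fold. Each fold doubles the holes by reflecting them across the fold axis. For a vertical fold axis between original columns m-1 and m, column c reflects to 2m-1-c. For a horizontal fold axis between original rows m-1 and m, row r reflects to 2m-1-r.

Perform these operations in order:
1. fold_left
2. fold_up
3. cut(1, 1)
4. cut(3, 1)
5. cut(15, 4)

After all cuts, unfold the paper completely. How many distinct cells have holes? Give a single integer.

Answer: 12

Derivation:
Op 1 fold_left: fold axis v@8; visible region now rows[0,32) x cols[0,8) = 32x8
Op 2 fold_up: fold axis h@16; visible region now rows[0,16) x cols[0,8) = 16x8
Op 3 cut(1, 1): punch at orig (1,1); cuts so far [(1, 1)]; region rows[0,16) x cols[0,8) = 16x8
Op 4 cut(3, 1): punch at orig (3,1); cuts so far [(1, 1), (3, 1)]; region rows[0,16) x cols[0,8) = 16x8
Op 5 cut(15, 4): punch at orig (15,4); cuts so far [(1, 1), (3, 1), (15, 4)]; region rows[0,16) x cols[0,8) = 16x8
Unfold 1 (reflect across h@16): 6 holes -> [(1, 1), (3, 1), (15, 4), (16, 4), (28, 1), (30, 1)]
Unfold 2 (reflect across v@8): 12 holes -> [(1, 1), (1, 14), (3, 1), (3, 14), (15, 4), (15, 11), (16, 4), (16, 11), (28, 1), (28, 14), (30, 1), (30, 14)]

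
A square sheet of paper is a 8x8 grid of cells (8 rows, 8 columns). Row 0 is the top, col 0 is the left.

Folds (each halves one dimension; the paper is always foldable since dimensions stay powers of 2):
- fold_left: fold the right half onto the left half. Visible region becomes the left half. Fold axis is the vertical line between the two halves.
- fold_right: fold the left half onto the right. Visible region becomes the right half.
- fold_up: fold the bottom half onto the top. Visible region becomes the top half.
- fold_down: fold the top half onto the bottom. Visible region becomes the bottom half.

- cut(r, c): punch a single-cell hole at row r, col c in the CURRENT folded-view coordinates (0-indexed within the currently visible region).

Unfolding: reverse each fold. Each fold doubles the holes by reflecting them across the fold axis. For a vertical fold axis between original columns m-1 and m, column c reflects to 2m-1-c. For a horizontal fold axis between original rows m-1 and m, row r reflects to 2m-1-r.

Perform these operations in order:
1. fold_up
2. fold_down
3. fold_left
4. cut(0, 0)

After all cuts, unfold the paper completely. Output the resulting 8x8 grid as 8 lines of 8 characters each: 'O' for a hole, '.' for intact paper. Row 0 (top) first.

Answer: ........
O......O
O......O
........
........
O......O
O......O
........

Derivation:
Op 1 fold_up: fold axis h@4; visible region now rows[0,4) x cols[0,8) = 4x8
Op 2 fold_down: fold axis h@2; visible region now rows[2,4) x cols[0,8) = 2x8
Op 3 fold_left: fold axis v@4; visible region now rows[2,4) x cols[0,4) = 2x4
Op 4 cut(0, 0): punch at orig (2,0); cuts so far [(2, 0)]; region rows[2,4) x cols[0,4) = 2x4
Unfold 1 (reflect across v@4): 2 holes -> [(2, 0), (2, 7)]
Unfold 2 (reflect across h@2): 4 holes -> [(1, 0), (1, 7), (2, 0), (2, 7)]
Unfold 3 (reflect across h@4): 8 holes -> [(1, 0), (1, 7), (2, 0), (2, 7), (5, 0), (5, 7), (6, 0), (6, 7)]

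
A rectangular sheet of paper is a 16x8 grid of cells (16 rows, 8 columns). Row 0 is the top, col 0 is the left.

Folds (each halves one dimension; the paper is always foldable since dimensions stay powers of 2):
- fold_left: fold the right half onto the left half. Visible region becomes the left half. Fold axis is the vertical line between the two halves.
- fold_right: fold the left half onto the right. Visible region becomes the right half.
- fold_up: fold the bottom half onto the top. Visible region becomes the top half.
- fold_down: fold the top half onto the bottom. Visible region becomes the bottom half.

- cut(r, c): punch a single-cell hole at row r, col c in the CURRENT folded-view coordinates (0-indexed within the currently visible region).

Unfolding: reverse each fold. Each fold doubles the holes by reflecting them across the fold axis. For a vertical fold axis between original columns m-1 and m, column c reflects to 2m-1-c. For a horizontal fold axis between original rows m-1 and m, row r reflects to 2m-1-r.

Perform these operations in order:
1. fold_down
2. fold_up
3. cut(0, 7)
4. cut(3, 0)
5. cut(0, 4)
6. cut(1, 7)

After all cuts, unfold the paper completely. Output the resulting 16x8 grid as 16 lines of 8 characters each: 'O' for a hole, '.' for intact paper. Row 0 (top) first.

Answer: ....O..O
.......O
........
O.......
O.......
........
.......O
....O..O
....O..O
.......O
........
O.......
O.......
........
.......O
....O..O

Derivation:
Op 1 fold_down: fold axis h@8; visible region now rows[8,16) x cols[0,8) = 8x8
Op 2 fold_up: fold axis h@12; visible region now rows[8,12) x cols[0,8) = 4x8
Op 3 cut(0, 7): punch at orig (8,7); cuts so far [(8, 7)]; region rows[8,12) x cols[0,8) = 4x8
Op 4 cut(3, 0): punch at orig (11,0); cuts so far [(8, 7), (11, 0)]; region rows[8,12) x cols[0,8) = 4x8
Op 5 cut(0, 4): punch at orig (8,4); cuts so far [(8, 4), (8, 7), (11, 0)]; region rows[8,12) x cols[0,8) = 4x8
Op 6 cut(1, 7): punch at orig (9,7); cuts so far [(8, 4), (8, 7), (9, 7), (11, 0)]; region rows[8,12) x cols[0,8) = 4x8
Unfold 1 (reflect across h@12): 8 holes -> [(8, 4), (8, 7), (9, 7), (11, 0), (12, 0), (14, 7), (15, 4), (15, 7)]
Unfold 2 (reflect across h@8): 16 holes -> [(0, 4), (0, 7), (1, 7), (3, 0), (4, 0), (6, 7), (7, 4), (7, 7), (8, 4), (8, 7), (9, 7), (11, 0), (12, 0), (14, 7), (15, 4), (15, 7)]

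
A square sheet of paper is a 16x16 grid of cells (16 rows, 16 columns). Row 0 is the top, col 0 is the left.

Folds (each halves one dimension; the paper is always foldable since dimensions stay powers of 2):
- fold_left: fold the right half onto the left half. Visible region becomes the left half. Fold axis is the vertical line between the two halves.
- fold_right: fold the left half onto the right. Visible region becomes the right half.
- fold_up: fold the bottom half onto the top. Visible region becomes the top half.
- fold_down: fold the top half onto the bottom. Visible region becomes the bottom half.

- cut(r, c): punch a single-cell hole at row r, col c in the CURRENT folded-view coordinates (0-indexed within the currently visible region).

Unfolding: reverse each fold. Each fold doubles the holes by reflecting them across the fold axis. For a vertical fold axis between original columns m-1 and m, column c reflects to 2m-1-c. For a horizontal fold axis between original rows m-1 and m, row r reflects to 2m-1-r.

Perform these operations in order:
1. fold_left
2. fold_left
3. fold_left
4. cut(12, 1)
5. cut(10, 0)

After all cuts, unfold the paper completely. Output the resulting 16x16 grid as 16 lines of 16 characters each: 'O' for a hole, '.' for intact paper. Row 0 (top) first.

Answer: ................
................
................
................
................
................
................
................
................
................
O..OO..OO..OO..O
................
.OO..OO..OO..OO.
................
................
................

Derivation:
Op 1 fold_left: fold axis v@8; visible region now rows[0,16) x cols[0,8) = 16x8
Op 2 fold_left: fold axis v@4; visible region now rows[0,16) x cols[0,4) = 16x4
Op 3 fold_left: fold axis v@2; visible region now rows[0,16) x cols[0,2) = 16x2
Op 4 cut(12, 1): punch at orig (12,1); cuts so far [(12, 1)]; region rows[0,16) x cols[0,2) = 16x2
Op 5 cut(10, 0): punch at orig (10,0); cuts so far [(10, 0), (12, 1)]; region rows[0,16) x cols[0,2) = 16x2
Unfold 1 (reflect across v@2): 4 holes -> [(10, 0), (10, 3), (12, 1), (12, 2)]
Unfold 2 (reflect across v@4): 8 holes -> [(10, 0), (10, 3), (10, 4), (10, 7), (12, 1), (12, 2), (12, 5), (12, 6)]
Unfold 3 (reflect across v@8): 16 holes -> [(10, 0), (10, 3), (10, 4), (10, 7), (10, 8), (10, 11), (10, 12), (10, 15), (12, 1), (12, 2), (12, 5), (12, 6), (12, 9), (12, 10), (12, 13), (12, 14)]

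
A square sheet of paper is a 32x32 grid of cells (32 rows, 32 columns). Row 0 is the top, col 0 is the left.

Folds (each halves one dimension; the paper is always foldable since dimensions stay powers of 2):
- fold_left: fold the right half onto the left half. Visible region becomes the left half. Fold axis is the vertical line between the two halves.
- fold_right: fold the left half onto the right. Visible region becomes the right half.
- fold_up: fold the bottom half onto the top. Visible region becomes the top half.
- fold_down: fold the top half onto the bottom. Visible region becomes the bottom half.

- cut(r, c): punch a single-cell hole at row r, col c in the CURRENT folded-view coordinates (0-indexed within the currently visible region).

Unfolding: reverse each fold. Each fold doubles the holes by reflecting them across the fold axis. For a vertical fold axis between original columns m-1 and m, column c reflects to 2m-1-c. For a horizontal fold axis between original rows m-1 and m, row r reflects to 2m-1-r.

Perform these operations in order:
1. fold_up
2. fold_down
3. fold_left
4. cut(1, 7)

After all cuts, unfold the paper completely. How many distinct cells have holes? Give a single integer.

Op 1 fold_up: fold axis h@16; visible region now rows[0,16) x cols[0,32) = 16x32
Op 2 fold_down: fold axis h@8; visible region now rows[8,16) x cols[0,32) = 8x32
Op 3 fold_left: fold axis v@16; visible region now rows[8,16) x cols[0,16) = 8x16
Op 4 cut(1, 7): punch at orig (9,7); cuts so far [(9, 7)]; region rows[8,16) x cols[0,16) = 8x16
Unfold 1 (reflect across v@16): 2 holes -> [(9, 7), (9, 24)]
Unfold 2 (reflect across h@8): 4 holes -> [(6, 7), (6, 24), (9, 7), (9, 24)]
Unfold 3 (reflect across h@16): 8 holes -> [(6, 7), (6, 24), (9, 7), (9, 24), (22, 7), (22, 24), (25, 7), (25, 24)]

Answer: 8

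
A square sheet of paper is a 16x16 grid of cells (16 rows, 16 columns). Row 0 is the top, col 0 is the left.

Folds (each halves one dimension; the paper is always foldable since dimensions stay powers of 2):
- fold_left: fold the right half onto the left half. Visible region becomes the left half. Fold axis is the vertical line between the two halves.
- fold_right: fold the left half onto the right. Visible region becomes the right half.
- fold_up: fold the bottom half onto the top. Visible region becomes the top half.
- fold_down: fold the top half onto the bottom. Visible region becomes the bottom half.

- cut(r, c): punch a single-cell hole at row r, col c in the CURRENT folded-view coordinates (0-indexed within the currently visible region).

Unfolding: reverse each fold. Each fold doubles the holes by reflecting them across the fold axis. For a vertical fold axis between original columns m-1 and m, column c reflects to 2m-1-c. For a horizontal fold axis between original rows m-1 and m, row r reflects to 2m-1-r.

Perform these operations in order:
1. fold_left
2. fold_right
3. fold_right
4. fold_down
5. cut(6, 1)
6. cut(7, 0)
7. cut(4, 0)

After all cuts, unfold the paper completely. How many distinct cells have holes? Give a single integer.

Op 1 fold_left: fold axis v@8; visible region now rows[0,16) x cols[0,8) = 16x8
Op 2 fold_right: fold axis v@4; visible region now rows[0,16) x cols[4,8) = 16x4
Op 3 fold_right: fold axis v@6; visible region now rows[0,16) x cols[6,8) = 16x2
Op 4 fold_down: fold axis h@8; visible region now rows[8,16) x cols[6,8) = 8x2
Op 5 cut(6, 1): punch at orig (14,7); cuts so far [(14, 7)]; region rows[8,16) x cols[6,8) = 8x2
Op 6 cut(7, 0): punch at orig (15,6); cuts so far [(14, 7), (15, 6)]; region rows[8,16) x cols[6,8) = 8x2
Op 7 cut(4, 0): punch at orig (12,6); cuts so far [(12, 6), (14, 7), (15, 6)]; region rows[8,16) x cols[6,8) = 8x2
Unfold 1 (reflect across h@8): 6 holes -> [(0, 6), (1, 7), (3, 6), (12, 6), (14, 7), (15, 6)]
Unfold 2 (reflect across v@6): 12 holes -> [(0, 5), (0, 6), (1, 4), (1, 7), (3, 5), (3, 6), (12, 5), (12, 6), (14, 4), (14, 7), (15, 5), (15, 6)]
Unfold 3 (reflect across v@4): 24 holes -> [(0, 1), (0, 2), (0, 5), (0, 6), (1, 0), (1, 3), (1, 4), (1, 7), (3, 1), (3, 2), (3, 5), (3, 6), (12, 1), (12, 2), (12, 5), (12, 6), (14, 0), (14, 3), (14, 4), (14, 7), (15, 1), (15, 2), (15, 5), (15, 6)]
Unfold 4 (reflect across v@8): 48 holes -> [(0, 1), (0, 2), (0, 5), (0, 6), (0, 9), (0, 10), (0, 13), (0, 14), (1, 0), (1, 3), (1, 4), (1, 7), (1, 8), (1, 11), (1, 12), (1, 15), (3, 1), (3, 2), (3, 5), (3, 6), (3, 9), (3, 10), (3, 13), (3, 14), (12, 1), (12, 2), (12, 5), (12, 6), (12, 9), (12, 10), (12, 13), (12, 14), (14, 0), (14, 3), (14, 4), (14, 7), (14, 8), (14, 11), (14, 12), (14, 15), (15, 1), (15, 2), (15, 5), (15, 6), (15, 9), (15, 10), (15, 13), (15, 14)]

Answer: 48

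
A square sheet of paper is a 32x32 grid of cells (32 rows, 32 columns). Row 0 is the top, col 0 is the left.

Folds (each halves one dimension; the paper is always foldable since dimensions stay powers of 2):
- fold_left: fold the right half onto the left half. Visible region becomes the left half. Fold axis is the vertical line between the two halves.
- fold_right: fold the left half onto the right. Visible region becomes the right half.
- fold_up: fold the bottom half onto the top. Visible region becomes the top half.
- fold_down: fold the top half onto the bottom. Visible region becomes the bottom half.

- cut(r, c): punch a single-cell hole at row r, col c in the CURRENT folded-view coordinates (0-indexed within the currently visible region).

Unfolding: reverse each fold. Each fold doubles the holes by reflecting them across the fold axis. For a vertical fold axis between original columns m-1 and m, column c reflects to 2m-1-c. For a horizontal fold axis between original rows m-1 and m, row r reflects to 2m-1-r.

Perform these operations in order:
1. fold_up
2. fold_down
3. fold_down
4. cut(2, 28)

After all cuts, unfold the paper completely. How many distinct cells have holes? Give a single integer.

Answer: 8

Derivation:
Op 1 fold_up: fold axis h@16; visible region now rows[0,16) x cols[0,32) = 16x32
Op 2 fold_down: fold axis h@8; visible region now rows[8,16) x cols[0,32) = 8x32
Op 3 fold_down: fold axis h@12; visible region now rows[12,16) x cols[0,32) = 4x32
Op 4 cut(2, 28): punch at orig (14,28); cuts so far [(14, 28)]; region rows[12,16) x cols[0,32) = 4x32
Unfold 1 (reflect across h@12): 2 holes -> [(9, 28), (14, 28)]
Unfold 2 (reflect across h@8): 4 holes -> [(1, 28), (6, 28), (9, 28), (14, 28)]
Unfold 3 (reflect across h@16): 8 holes -> [(1, 28), (6, 28), (9, 28), (14, 28), (17, 28), (22, 28), (25, 28), (30, 28)]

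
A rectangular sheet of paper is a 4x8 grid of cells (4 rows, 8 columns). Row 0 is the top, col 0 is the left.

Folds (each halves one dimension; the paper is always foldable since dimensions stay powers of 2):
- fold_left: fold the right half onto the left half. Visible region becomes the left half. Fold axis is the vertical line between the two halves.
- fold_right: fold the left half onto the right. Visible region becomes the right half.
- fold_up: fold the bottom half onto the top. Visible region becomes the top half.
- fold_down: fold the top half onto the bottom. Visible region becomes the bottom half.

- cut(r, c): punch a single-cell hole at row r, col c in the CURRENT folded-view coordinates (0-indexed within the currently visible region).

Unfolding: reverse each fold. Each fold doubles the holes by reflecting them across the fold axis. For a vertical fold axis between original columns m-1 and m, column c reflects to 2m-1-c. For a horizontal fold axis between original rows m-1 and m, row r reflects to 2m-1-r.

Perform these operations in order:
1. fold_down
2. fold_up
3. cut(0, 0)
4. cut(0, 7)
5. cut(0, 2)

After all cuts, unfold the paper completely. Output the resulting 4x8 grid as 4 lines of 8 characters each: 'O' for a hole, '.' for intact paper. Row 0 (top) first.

Op 1 fold_down: fold axis h@2; visible region now rows[2,4) x cols[0,8) = 2x8
Op 2 fold_up: fold axis h@3; visible region now rows[2,3) x cols[0,8) = 1x8
Op 3 cut(0, 0): punch at orig (2,0); cuts so far [(2, 0)]; region rows[2,3) x cols[0,8) = 1x8
Op 4 cut(0, 7): punch at orig (2,7); cuts so far [(2, 0), (2, 7)]; region rows[2,3) x cols[0,8) = 1x8
Op 5 cut(0, 2): punch at orig (2,2); cuts so far [(2, 0), (2, 2), (2, 7)]; region rows[2,3) x cols[0,8) = 1x8
Unfold 1 (reflect across h@3): 6 holes -> [(2, 0), (2, 2), (2, 7), (3, 0), (3, 2), (3, 7)]
Unfold 2 (reflect across h@2): 12 holes -> [(0, 0), (0, 2), (0, 7), (1, 0), (1, 2), (1, 7), (2, 0), (2, 2), (2, 7), (3, 0), (3, 2), (3, 7)]

Answer: O.O....O
O.O....O
O.O....O
O.O....O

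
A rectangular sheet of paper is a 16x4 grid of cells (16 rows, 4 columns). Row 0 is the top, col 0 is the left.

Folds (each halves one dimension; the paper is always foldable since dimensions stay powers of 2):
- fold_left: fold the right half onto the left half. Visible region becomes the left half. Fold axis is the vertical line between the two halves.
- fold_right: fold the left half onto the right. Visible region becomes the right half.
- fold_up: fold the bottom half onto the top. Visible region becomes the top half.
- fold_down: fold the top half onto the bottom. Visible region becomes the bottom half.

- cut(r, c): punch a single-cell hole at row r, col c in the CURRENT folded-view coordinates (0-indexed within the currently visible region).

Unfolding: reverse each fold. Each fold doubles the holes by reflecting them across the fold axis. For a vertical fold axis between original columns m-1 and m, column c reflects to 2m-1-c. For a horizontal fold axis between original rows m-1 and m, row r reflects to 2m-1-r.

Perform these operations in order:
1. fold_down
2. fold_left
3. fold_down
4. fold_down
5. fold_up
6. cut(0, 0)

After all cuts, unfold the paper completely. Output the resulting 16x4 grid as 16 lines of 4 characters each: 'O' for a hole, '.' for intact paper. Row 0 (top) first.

Op 1 fold_down: fold axis h@8; visible region now rows[8,16) x cols[0,4) = 8x4
Op 2 fold_left: fold axis v@2; visible region now rows[8,16) x cols[0,2) = 8x2
Op 3 fold_down: fold axis h@12; visible region now rows[12,16) x cols[0,2) = 4x2
Op 4 fold_down: fold axis h@14; visible region now rows[14,16) x cols[0,2) = 2x2
Op 5 fold_up: fold axis h@15; visible region now rows[14,15) x cols[0,2) = 1x2
Op 6 cut(0, 0): punch at orig (14,0); cuts so far [(14, 0)]; region rows[14,15) x cols[0,2) = 1x2
Unfold 1 (reflect across h@15): 2 holes -> [(14, 0), (15, 0)]
Unfold 2 (reflect across h@14): 4 holes -> [(12, 0), (13, 0), (14, 0), (15, 0)]
Unfold 3 (reflect across h@12): 8 holes -> [(8, 0), (9, 0), (10, 0), (11, 0), (12, 0), (13, 0), (14, 0), (15, 0)]
Unfold 4 (reflect across v@2): 16 holes -> [(8, 0), (8, 3), (9, 0), (9, 3), (10, 0), (10, 3), (11, 0), (11, 3), (12, 0), (12, 3), (13, 0), (13, 3), (14, 0), (14, 3), (15, 0), (15, 3)]
Unfold 5 (reflect across h@8): 32 holes -> [(0, 0), (0, 3), (1, 0), (1, 3), (2, 0), (2, 3), (3, 0), (3, 3), (4, 0), (4, 3), (5, 0), (5, 3), (6, 0), (6, 3), (7, 0), (7, 3), (8, 0), (8, 3), (9, 0), (9, 3), (10, 0), (10, 3), (11, 0), (11, 3), (12, 0), (12, 3), (13, 0), (13, 3), (14, 0), (14, 3), (15, 0), (15, 3)]

Answer: O..O
O..O
O..O
O..O
O..O
O..O
O..O
O..O
O..O
O..O
O..O
O..O
O..O
O..O
O..O
O..O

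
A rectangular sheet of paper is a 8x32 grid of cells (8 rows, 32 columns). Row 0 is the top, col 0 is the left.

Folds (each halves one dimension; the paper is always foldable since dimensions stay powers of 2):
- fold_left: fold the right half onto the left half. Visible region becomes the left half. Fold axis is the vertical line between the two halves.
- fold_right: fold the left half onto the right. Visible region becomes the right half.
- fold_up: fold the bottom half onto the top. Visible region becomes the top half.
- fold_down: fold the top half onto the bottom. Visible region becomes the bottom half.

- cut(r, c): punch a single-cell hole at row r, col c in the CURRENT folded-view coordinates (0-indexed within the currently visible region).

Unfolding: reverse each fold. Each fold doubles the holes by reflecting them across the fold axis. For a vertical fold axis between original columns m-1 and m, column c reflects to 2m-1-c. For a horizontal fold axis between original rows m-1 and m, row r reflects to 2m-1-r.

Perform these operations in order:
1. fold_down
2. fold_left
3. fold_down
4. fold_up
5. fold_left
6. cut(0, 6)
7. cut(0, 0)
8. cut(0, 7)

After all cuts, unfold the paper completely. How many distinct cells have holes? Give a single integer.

Op 1 fold_down: fold axis h@4; visible region now rows[4,8) x cols[0,32) = 4x32
Op 2 fold_left: fold axis v@16; visible region now rows[4,8) x cols[0,16) = 4x16
Op 3 fold_down: fold axis h@6; visible region now rows[6,8) x cols[0,16) = 2x16
Op 4 fold_up: fold axis h@7; visible region now rows[6,7) x cols[0,16) = 1x16
Op 5 fold_left: fold axis v@8; visible region now rows[6,7) x cols[0,8) = 1x8
Op 6 cut(0, 6): punch at orig (6,6); cuts so far [(6, 6)]; region rows[6,7) x cols[0,8) = 1x8
Op 7 cut(0, 0): punch at orig (6,0); cuts so far [(6, 0), (6, 6)]; region rows[6,7) x cols[0,8) = 1x8
Op 8 cut(0, 7): punch at orig (6,7); cuts so far [(6, 0), (6, 6), (6, 7)]; region rows[6,7) x cols[0,8) = 1x8
Unfold 1 (reflect across v@8): 6 holes -> [(6, 0), (6, 6), (6, 7), (6, 8), (6, 9), (6, 15)]
Unfold 2 (reflect across h@7): 12 holes -> [(6, 0), (6, 6), (6, 7), (6, 8), (6, 9), (6, 15), (7, 0), (7, 6), (7, 7), (7, 8), (7, 9), (7, 15)]
Unfold 3 (reflect across h@6): 24 holes -> [(4, 0), (4, 6), (4, 7), (4, 8), (4, 9), (4, 15), (5, 0), (5, 6), (5, 7), (5, 8), (5, 9), (5, 15), (6, 0), (6, 6), (6, 7), (6, 8), (6, 9), (6, 15), (7, 0), (7, 6), (7, 7), (7, 8), (7, 9), (7, 15)]
Unfold 4 (reflect across v@16): 48 holes -> [(4, 0), (4, 6), (4, 7), (4, 8), (4, 9), (4, 15), (4, 16), (4, 22), (4, 23), (4, 24), (4, 25), (4, 31), (5, 0), (5, 6), (5, 7), (5, 8), (5, 9), (5, 15), (5, 16), (5, 22), (5, 23), (5, 24), (5, 25), (5, 31), (6, 0), (6, 6), (6, 7), (6, 8), (6, 9), (6, 15), (6, 16), (6, 22), (6, 23), (6, 24), (6, 25), (6, 31), (7, 0), (7, 6), (7, 7), (7, 8), (7, 9), (7, 15), (7, 16), (7, 22), (7, 23), (7, 24), (7, 25), (7, 31)]
Unfold 5 (reflect across h@4): 96 holes -> [(0, 0), (0, 6), (0, 7), (0, 8), (0, 9), (0, 15), (0, 16), (0, 22), (0, 23), (0, 24), (0, 25), (0, 31), (1, 0), (1, 6), (1, 7), (1, 8), (1, 9), (1, 15), (1, 16), (1, 22), (1, 23), (1, 24), (1, 25), (1, 31), (2, 0), (2, 6), (2, 7), (2, 8), (2, 9), (2, 15), (2, 16), (2, 22), (2, 23), (2, 24), (2, 25), (2, 31), (3, 0), (3, 6), (3, 7), (3, 8), (3, 9), (3, 15), (3, 16), (3, 22), (3, 23), (3, 24), (3, 25), (3, 31), (4, 0), (4, 6), (4, 7), (4, 8), (4, 9), (4, 15), (4, 16), (4, 22), (4, 23), (4, 24), (4, 25), (4, 31), (5, 0), (5, 6), (5, 7), (5, 8), (5, 9), (5, 15), (5, 16), (5, 22), (5, 23), (5, 24), (5, 25), (5, 31), (6, 0), (6, 6), (6, 7), (6, 8), (6, 9), (6, 15), (6, 16), (6, 22), (6, 23), (6, 24), (6, 25), (6, 31), (7, 0), (7, 6), (7, 7), (7, 8), (7, 9), (7, 15), (7, 16), (7, 22), (7, 23), (7, 24), (7, 25), (7, 31)]

Answer: 96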